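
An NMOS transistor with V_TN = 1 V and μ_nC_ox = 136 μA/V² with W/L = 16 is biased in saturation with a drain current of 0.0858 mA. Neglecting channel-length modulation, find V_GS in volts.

V_GS = 1.28 V

k_n = μ_nC_ox · (W/L) = 2.176 mA/V².
In saturation I_D = ½ k_n (V_GS − V_TN)², so V_GS − V_TN = √(2 I_D / k_n) = √(2 × 0.0858 / 2.176) = 0.281 V.
V_GS = 1 + 0.281 = 1.28 V.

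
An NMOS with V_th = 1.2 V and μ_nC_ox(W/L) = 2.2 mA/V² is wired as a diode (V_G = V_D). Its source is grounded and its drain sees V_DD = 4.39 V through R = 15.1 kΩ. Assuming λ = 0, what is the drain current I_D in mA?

With gate tied to drain, V_GS = V_DS ≥ V_GS − V_th, so the device is in saturation.
KCL at the drain: ½ k_n (V_GS − V_th)² = (V_DD − V_GS)/R.
Let x = V_GS − 1.2. Then 16.6 x² + x − 3.19 = 0, giving x = 0.409 V (positive root), so V_GS = 1.61 V.
I_D = (V_DD − V_GS)/R = (4.39 − 1.61) / 15.1 = 0.184 mA.

I_D = 0.184 mA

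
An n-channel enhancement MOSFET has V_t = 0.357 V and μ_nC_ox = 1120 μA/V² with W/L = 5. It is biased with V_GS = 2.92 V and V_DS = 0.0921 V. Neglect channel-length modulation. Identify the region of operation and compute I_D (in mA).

k_n = μ_nC_ox · (W/L) = 5.6 mA/V².
V_ov = V_GS − V_t = 2.92 − 0.357 = 2.56 V.
Since V_DS = 0.0921 V < V_ov = 2.56 V, the device is in the triode region.
I_D = k_n [V_ov · V_DS − ½ V_DS²] = 5.6 × [2.56 × 0.0921 − 0.5 × 0.0921²] = 1.3 mA.

Triode; I_D = 1.30 mA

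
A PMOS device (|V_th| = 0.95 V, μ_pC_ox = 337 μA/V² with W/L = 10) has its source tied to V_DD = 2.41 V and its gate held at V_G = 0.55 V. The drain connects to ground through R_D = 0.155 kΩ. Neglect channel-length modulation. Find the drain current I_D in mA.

I_D = 1.40 mA

V_SG = V_DD − V_G = 2.41 − 0.55 = 1.86 V, so V_ov = 1.86 − 0.95 = 0.91 V.
k_p = μ_pC_ox · (W/L) = 3.37 mA/V².
Assume saturation: I_D = ½ k_p V_ov² = 0.5 × 3.37 × 0.91² = 1.4 mA, giving V_SD = V_DD − I_D R_D = 2.41 − 1.4 × 0.155 = 2.19 V.
V_SD = 2.19 V ≥ V_ov = 0.91 V, confirming saturation.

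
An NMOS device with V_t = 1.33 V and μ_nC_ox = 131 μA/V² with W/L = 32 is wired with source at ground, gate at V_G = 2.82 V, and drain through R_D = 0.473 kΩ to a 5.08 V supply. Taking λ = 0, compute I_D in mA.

V_GS = V_G = 2.82 V, so V_ov = 2.82 − 1.33 = 1.49 V.
k_n = μ_nC_ox · (W/L) = 4.192 mA/V².
Assume saturation: I_D = ½ k_n V_ov² = 0.5 × 4.192 × 1.49² = 4.65 mA, giving V_DS = V_DD − I_D R_D = 5.08 − 4.65 × 0.473 = 2.88 V.
V_DS = 2.88 V ≥ V_ov = 1.49 V, confirming saturation.

I_D = 4.65 mA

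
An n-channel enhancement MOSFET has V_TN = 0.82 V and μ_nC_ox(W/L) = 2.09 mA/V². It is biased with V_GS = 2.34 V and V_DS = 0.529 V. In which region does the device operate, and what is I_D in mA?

V_ov = V_GS − V_TN = 2.34 − 0.82 = 1.52 V.
Since V_DS = 0.529 V < V_ov = 1.52 V, the device is in the triode region.
I_D = k_n [V_ov · V_DS − ½ V_DS²] = 2.09 × [1.52 × 0.529 − 0.5 × 0.529²] = 1.39 mA.

Triode; I_D = 1.39 mA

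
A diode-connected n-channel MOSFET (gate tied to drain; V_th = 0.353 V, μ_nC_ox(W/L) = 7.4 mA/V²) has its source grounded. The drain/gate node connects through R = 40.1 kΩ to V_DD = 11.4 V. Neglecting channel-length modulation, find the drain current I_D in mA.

With gate tied to drain, V_GS = V_DS ≥ V_GS − V_th, so the device is in saturation.
KCL at the drain: ½ k_n (V_GS − V_th)² = (V_DD − V_GS)/R.
Let x = V_GS − 0.353. Then 148 x² + x − 11.05 = 0, giving x = 0.27 V (positive root), so V_GS = 0.623 V.
I_D = (V_DD − V_GS)/R = (11.4 − 0.623) / 40.1 = 0.269 mA.

I_D = 0.269 mA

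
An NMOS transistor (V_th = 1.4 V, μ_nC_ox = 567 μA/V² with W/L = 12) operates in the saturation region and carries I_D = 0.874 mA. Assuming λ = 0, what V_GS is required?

V_GS = 1.91 V

k_n = μ_nC_ox · (W/L) = 6.804 mA/V².
In saturation I_D = ½ k_n (V_GS − V_th)², so V_GS − V_th = √(2 I_D / k_n) = √(2 × 0.874 / 6.804) = 0.507 V.
V_GS = 1.4 + 0.507 = 1.91 V.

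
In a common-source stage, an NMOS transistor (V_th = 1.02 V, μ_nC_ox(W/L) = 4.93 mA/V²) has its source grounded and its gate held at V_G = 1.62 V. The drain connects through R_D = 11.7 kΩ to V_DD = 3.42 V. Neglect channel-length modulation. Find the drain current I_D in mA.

V_GS = V_G = 1.62 V, so V_ov = 1.62 − 1.02 = 0.6 V.
Assume saturation: I_D = ½ k_n V_ov² = 0.5 × 4.93 × 0.6² = 0.887 mA, giving V_DS = V_DD − I_D R_D = 3.42 − 0.887 × 11.7 = -6.96 V.
But -6.96 V < V_ov = 0.6 V, so the device is actually in triode.
In triode I_D = k_n[V_ov V_DS − ½ V_DS²] and I_D = (V_DD − V_DS)/R_D. Equating: 28.8 V_DS² − 35.61 V_DS + 3.42 = 0, giving V_DS = 0.105 V (the root below V_ov).
I_D = (3.42 − 0.105) / 11.7 = 0.283 mA.

I_D = 0.283 mA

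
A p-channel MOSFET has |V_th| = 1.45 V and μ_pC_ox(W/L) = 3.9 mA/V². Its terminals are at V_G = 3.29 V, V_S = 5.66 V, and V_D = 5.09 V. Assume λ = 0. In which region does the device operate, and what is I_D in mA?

Triode; I_D = 1.41 mA

V_SG = V_S − V_G = 5.66 − 3.29 = 2.37 V; V_SD = V_S − V_D = 5.66 − 5.09 = 0.57 V.
V_ov = V_SG − |V_th| = 2.37 − 1.45 = 0.92 V.
Since V_SD = 0.57 V < V_ov = 0.92 V, the device is in the triode region.
I_D = k_p [V_ov · V_SD − ½ V_SD²] = 3.9 × [0.92 × 0.57 − 0.5 × 0.57²] = 1.41 mA.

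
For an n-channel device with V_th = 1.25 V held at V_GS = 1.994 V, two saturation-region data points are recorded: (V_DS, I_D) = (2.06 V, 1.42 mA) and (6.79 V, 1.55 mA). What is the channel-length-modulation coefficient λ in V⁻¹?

λ = 0.0202 V⁻¹

With V_GS fixed, I_D ∝ (1 + λ V_DS) in saturation, so I_D2/I_D1 = (1 + λ V_DS2)/(1 + λ V_DS1).
1.55/1.42 = 1.092 = (1 + 6.79 λ)/(1 + 2.06 λ).
Solving: λ (I_D1 V_DS2 − I_D2 V_DS1) = I_D2 − I_D1, so λ = (1.55 − 1.42) / (1.42 × 6.79 − 1.55 × 2.06) = 0.13 / 6.45 = 0.0202 V⁻¹.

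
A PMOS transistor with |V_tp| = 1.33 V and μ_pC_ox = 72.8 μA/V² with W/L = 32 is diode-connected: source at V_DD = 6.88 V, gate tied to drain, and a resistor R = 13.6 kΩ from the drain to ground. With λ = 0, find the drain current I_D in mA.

With gate tied to drain, V_SG = V_SD ≥ V_SG − |V_tp|, so the device is in saturation.
k_p = μ_pC_ox · (W/L) = 2.33 mA/V².
KCL at the drain: ½ k_p (V_SG − |V_tp|)² = (V_DD − V_SG)/R.
Let x = V_SG − 1.33. Then 15.8 x² + x − 5.55 = 0, giving x = 0.561 V (positive root), so V_SG = 1.89 V.
I_D = (V_DD − V_SG)/R = (6.88 − 1.89) / 13.6 = 0.367 mA.

I_D = 0.367 mA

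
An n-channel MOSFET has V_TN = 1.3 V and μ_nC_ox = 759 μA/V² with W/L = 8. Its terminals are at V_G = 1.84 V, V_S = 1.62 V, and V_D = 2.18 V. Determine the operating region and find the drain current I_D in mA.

V_GS = V_G − V_S = 1.84 − 1.62 = 0.22 V; V_DS = V_D − V_S = 2.18 − 1.62 = 0.56 V.
V_GS = 0.22 V < V_TN = 1.3 V, so the transistor is in cutoff.

Cutoff; I_D = 0 mA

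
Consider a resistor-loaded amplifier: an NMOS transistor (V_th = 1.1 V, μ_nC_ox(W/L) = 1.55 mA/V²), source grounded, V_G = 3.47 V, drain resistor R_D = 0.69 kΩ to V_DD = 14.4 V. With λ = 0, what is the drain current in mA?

I_D = 4.35 mA

V_GS = V_G = 3.47 V, so V_ov = 3.47 − 1.1 = 2.37 V.
Assume saturation: I_D = ½ k_n V_ov² = 0.5 × 1.55 × 2.37² = 4.35 mA, giving V_DS = V_DD − I_D R_D = 14.4 − 4.35 × 0.69 = 11.4 V.
V_DS = 11.4 V ≥ V_ov = 2.37 V, confirming saturation.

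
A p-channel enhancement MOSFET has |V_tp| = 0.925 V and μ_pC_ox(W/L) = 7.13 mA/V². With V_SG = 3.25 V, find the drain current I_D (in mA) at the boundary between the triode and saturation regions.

At the boundary V_SD = V_ov = V_SG − |V_tp| = 3.25 − 0.925 = 2.33 V.
I_D = ½ k_p V_ov² = 0.5 × 7.13 × 2.33² = 19.3 mA.

I_D = 19.3 mA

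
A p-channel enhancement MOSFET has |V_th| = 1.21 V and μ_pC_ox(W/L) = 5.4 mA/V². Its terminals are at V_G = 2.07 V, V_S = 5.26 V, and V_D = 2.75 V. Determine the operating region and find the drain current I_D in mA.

Saturation; I_D = 10.6 mA

V_SG = V_S − V_G = 5.26 − 2.07 = 3.19 V; V_SD = V_S − V_D = 5.26 − 2.75 = 2.51 V.
V_ov = V_SG − |V_th| = 3.19 − 1.21 = 1.98 V.
Since V_SD = 2.51 V ≥ V_ov = 1.98 V, the device is in saturation.
I_D = ½ k_p V_ov² = 0.5 × 5.4 × 1.98² = 10.6 mA.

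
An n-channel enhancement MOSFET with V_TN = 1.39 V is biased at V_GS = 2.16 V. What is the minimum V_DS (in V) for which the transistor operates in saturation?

The boundary between triode and saturation is V_DS = V_GS − V_TN = V_ov.
V_ov = 2.16 − 1.39 = 0.77 V.

V_DS,sat = 0.770 V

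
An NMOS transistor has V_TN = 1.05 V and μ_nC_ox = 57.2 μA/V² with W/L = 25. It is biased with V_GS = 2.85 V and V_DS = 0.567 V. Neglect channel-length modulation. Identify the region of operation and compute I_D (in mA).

Triode; I_D = 1.23 mA

k_n = μ_nC_ox · (W/L) = 1.43 mA/V².
V_ov = V_GS − V_TN = 2.85 − 1.05 = 1.8 V.
Since V_DS = 0.567 V < V_ov = 1.8 V, the device is in the triode region.
I_D = k_n [V_ov · V_DS − ½ V_DS²] = 1.43 × [1.8 × 0.567 − 0.5 × 0.567²] = 1.23 mA.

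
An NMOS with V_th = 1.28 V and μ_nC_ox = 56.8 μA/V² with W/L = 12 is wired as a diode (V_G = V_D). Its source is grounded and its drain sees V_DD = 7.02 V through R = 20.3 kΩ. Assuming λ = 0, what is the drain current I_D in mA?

I_D = 0.241 mA

With gate tied to drain, V_GS = V_DS ≥ V_GS − V_th, so the device is in saturation.
k_n = μ_nC_ox · (W/L) = 0.6816 mA/V².
KCL at the drain: ½ k_n (V_GS − V_th)² = (V_DD − V_GS)/R.
Let x = V_GS − 1.28. Then 6.92 x² + x − 5.74 = 0, giving x = 0.841 V (positive root), so V_GS = 2.12 V.
I_D = (V_DD − V_GS)/R = (7.02 − 2.12) / 20.3 = 0.241 mA.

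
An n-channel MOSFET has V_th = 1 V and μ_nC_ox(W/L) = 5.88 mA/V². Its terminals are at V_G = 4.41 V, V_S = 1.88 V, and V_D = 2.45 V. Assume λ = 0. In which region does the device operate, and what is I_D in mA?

Triode; I_D = 4.17 mA

V_GS = V_G − V_S = 4.41 − 1.88 = 2.53 V; V_DS = V_D − V_S = 2.45 − 1.88 = 0.57 V.
V_ov = V_GS − V_th = 2.53 − 1 = 1.53 V.
Since V_DS = 0.57 V < V_ov = 1.53 V, the device is in the triode region.
I_D = k_n [V_ov · V_DS − ½ V_DS²] = 5.88 × [1.53 × 0.57 − 0.5 × 0.57²] = 4.17 mA.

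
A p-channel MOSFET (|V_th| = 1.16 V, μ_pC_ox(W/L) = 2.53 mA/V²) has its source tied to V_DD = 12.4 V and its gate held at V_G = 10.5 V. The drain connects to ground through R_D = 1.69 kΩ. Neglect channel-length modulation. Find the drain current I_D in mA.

V_SG = V_DD − V_G = 12.4 − 10.5 = 1.9 V, so V_ov = 1.9 − 1.16 = 0.74 V.
Assume saturation: I_D = ½ k_p V_ov² = 0.5 × 2.53 × 0.74² = 0.693 mA, giving V_SD = V_DD − I_D R_D = 12.4 − 0.693 × 1.69 = 11.2 V.
V_SD = 11.2 V ≥ V_ov = 0.74 V, confirming saturation.

I_D = 0.693 mA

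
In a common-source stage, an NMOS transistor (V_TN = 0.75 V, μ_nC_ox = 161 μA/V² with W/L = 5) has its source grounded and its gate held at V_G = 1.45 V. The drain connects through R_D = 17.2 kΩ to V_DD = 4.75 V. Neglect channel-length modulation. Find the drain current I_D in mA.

V_GS = V_G = 1.45 V, so V_ov = 1.45 − 0.75 = 0.7 V.
k_n = μ_nC_ox · (W/L) = 0.805 mA/V².
Assume saturation: I_D = ½ k_n V_ov² = 0.5 × 0.805 × 0.7² = 0.197 mA, giving V_DS = V_DD − I_D R_D = 4.75 − 0.197 × 17.2 = 1.36 V.
V_DS = 1.36 V ≥ V_ov = 0.7 V, confirming saturation.

I_D = 0.197 mA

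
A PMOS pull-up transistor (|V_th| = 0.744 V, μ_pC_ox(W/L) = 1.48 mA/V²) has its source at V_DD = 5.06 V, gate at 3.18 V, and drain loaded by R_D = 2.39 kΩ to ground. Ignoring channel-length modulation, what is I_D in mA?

V_SG = V_DD − V_G = 5.06 − 3.18 = 1.88 V, so V_ov = 1.88 − 0.744 = 1.14 V.
Assume saturation: I_D = ½ k_p V_ov² = 0.5 × 1.48 × 1.14² = 0.955 mA, giving V_SD = V_DD − I_D R_D = 5.06 − 0.955 × 2.39 = 2.78 V.
V_SD = 2.78 V ≥ V_ov = 1.14 V, confirming saturation.

I_D = 0.955 mA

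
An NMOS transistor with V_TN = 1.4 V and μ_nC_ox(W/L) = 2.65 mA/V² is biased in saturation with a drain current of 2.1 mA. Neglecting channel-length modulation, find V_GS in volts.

In saturation I_D = ½ k_n (V_GS − V_TN)², so V_GS − V_TN = √(2 I_D / k_n) = √(2 × 2.1 / 2.65) = 1.26 V.
V_GS = 1.4 + 1.26 = 2.66 V.

V_GS = 2.66 V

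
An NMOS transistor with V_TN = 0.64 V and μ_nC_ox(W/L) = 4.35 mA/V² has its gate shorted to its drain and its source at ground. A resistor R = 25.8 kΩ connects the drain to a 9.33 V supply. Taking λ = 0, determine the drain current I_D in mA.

With gate tied to drain, V_GS = V_DS ≥ V_GS − V_TN, so the device is in saturation.
KCL at the drain: ½ k_n (V_GS − V_TN)² = (V_DD − V_GS)/R.
Let x = V_GS − 0.64. Then 56.1 x² + x − 8.69 = 0, giving x = 0.385 V (positive root), so V_GS = 1.02 V.
I_D = (V_DD − V_GS)/R = (9.33 − 1.02) / 25.8 = 0.322 mA.

I_D = 0.322 mA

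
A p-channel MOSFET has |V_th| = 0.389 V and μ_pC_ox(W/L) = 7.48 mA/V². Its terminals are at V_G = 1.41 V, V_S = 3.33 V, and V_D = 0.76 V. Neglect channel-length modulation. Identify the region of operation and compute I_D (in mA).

Saturation; I_D = 8.77 mA

V_SG = V_S − V_G = 3.33 − 1.41 = 1.92 V; V_SD = V_S − V_D = 3.33 − 0.76 = 2.57 V.
V_ov = V_SG − |V_th| = 1.92 − 0.389 = 1.53 V.
Since V_SD = 2.57 V ≥ V_ov = 1.53 V, the device is in saturation.
I_D = ½ k_p V_ov² = 0.5 × 7.48 × 1.53² = 8.77 mA.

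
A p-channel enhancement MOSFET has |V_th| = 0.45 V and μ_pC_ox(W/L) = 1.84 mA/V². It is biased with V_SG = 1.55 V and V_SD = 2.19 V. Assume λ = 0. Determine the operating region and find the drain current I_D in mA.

V_ov = V_SG − |V_th| = 1.55 − 0.45 = 1.1 V.
Since V_SD = 2.19 V ≥ V_ov = 1.1 V, the device is in saturation.
I_D = ½ k_p V_ov² = 0.5 × 1.84 × 1.1² = 1.11 mA.

Saturation; I_D = 1.11 mA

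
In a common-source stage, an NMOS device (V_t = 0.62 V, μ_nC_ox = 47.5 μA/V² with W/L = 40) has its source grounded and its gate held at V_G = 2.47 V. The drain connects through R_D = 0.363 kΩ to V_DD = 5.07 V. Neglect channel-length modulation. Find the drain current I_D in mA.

V_GS = V_G = 2.47 V, so V_ov = 2.47 − 0.62 = 1.85 V.
k_n = μ_nC_ox · (W/L) = 1.9 mA/V².
Assume saturation: I_D = ½ k_n V_ov² = 0.5 × 1.9 × 1.85² = 3.25 mA, giving V_DS = V_DD − I_D R_D = 5.07 − 3.25 × 0.363 = 3.89 V.
V_DS = 3.89 V ≥ V_ov = 1.85 V, confirming saturation.

I_D = 3.25 mA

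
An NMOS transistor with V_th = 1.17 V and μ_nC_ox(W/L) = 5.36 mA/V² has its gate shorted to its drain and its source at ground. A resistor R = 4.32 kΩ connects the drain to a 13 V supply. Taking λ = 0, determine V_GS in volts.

V_GS = 2.14 V

With gate tied to drain, V_GS = V_DS ≥ V_GS − V_th, so the device is in saturation.
KCL at the drain: ½ k_n (V_GS − V_th)² = (V_DD − V_GS)/R.
Let x = V_GS − 1.17. Then 11.6 x² + x − 11.83 = 0, giving x = 0.969 V (positive root), so V_GS = 2.14 V.
I_D = (V_DD − V_GS)/R = (13 − 2.14) / 4.32 = 2.51 mA.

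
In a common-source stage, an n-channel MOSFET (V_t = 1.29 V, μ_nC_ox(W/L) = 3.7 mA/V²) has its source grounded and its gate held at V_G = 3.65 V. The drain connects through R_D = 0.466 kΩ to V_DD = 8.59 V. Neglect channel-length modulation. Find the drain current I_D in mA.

V_GS = V_G = 3.65 V, so V_ov = 3.65 − 1.29 = 2.36 V.
Assume saturation: I_D = ½ k_n V_ov² = 0.5 × 3.7 × 2.36² = 10.3 mA, giving V_DS = V_DD − I_D R_D = 8.59 − 10.3 × 0.466 = 3.79 V.
V_DS = 3.79 V ≥ V_ov = 2.36 V, confirming saturation.

I_D = 10.3 mA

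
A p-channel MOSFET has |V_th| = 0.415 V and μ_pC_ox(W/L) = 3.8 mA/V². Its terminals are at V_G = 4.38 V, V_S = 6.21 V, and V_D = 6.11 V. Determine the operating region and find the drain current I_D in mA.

Triode; I_D = 0.519 mA

V_SG = V_S − V_G = 6.21 − 4.38 = 1.83 V; V_SD = V_S − V_D = 6.21 − 6.11 = 0.1 V.
V_ov = V_SG − |V_th| = 1.83 − 0.415 = 1.42 V.
Since V_SD = 0.1 V < V_ov = 1.42 V, the device is in the triode region.
I_D = k_p [V_ov · V_SD − ½ V_SD²] = 3.8 × [1.42 × 0.1 − 0.5 × 0.1²] = 0.519 mA.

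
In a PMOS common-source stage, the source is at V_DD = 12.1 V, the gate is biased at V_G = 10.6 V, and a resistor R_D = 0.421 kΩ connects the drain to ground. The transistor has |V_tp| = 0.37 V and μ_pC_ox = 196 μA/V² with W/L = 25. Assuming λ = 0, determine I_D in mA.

I_D = 3.13 mA

V_SG = V_DD − V_G = 12.1 − 10.6 = 1.5 V, so V_ov = 1.5 − 0.37 = 1.13 V.
k_p = μ_pC_ox · (W/L) = 4.9 mA/V².
Assume saturation: I_D = ½ k_p V_ov² = 0.5 × 4.9 × 1.13² = 3.13 mA, giving V_SD = V_DD − I_D R_D = 12.1 − 3.13 × 0.421 = 10.8 V.
V_SD = 10.8 V ≥ V_ov = 1.13 V, confirming saturation.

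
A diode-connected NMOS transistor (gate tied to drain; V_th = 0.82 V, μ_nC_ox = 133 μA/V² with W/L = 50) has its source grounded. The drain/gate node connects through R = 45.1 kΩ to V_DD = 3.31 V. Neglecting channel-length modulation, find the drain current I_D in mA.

I_D = 0.0524 mA

With gate tied to drain, V_GS = V_DS ≥ V_GS − V_th, so the device is in saturation.
k_n = μ_nC_ox · (W/L) = 6.65 mA/V².
KCL at the drain: ½ k_n (V_GS − V_th)² = (V_DD − V_GS)/R.
Let x = V_GS − 0.82. Then 150 x² + x − 2.49 = 0, giving x = 0.126 V (positive root), so V_GS = 0.946 V.
I_D = (V_DD − V_GS)/R = (3.31 − 0.946) / 45.1 = 0.0524 mA.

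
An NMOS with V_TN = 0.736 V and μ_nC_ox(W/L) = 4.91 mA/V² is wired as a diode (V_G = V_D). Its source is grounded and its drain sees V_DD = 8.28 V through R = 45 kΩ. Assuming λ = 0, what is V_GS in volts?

With gate tied to drain, V_GS = V_DS ≥ V_GS − V_TN, so the device is in saturation.
KCL at the drain: ½ k_n (V_GS − V_TN)² = (V_DD − V_GS)/R.
Let x = V_GS − 0.736. Then 110 x² + x − 7.544 = 0, giving x = 0.257 V (positive root), so V_GS = 0.993 V.
I_D = (V_DD − V_GS)/R = (8.28 − 0.993) / 45 = 0.162 mA.

V_GS = 0.993 V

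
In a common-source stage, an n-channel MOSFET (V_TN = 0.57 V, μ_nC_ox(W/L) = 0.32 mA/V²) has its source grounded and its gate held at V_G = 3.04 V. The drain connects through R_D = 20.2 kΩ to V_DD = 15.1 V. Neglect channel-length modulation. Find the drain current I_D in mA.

I_D = 0.691 mA

V_GS = V_G = 3.04 V, so V_ov = 3.04 − 0.57 = 2.47 V.
Assume saturation: I_D = ½ k_n V_ov² = 0.5 × 0.32 × 2.47² = 0.976 mA, giving V_DS = V_DD − I_D R_D = 15.1 − 0.976 × 20.2 = -4.62 V.
But -4.62 V < V_ov = 2.47 V, so the device is actually in triode.
In triode I_D = k_n[V_ov V_DS − ½ V_DS²] and I_D = (V_DD − V_DS)/R_D. Equating: 3.23 V_DS² − 16.97 V_DS + 15.1 = 0, giving V_DS = 1.14 V (the root below V_ov).
I_D = (15.1 − 1.14) / 20.2 = 0.691 mA.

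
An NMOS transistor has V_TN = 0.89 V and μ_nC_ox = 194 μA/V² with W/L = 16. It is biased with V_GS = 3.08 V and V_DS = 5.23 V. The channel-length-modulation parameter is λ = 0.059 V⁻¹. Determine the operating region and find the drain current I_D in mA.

k_n = μ_nC_ox · (W/L) = 3.104 mA/V².
V_ov = V_GS − V_TN = 3.08 − 0.89 = 2.19 V.
Since V_DS = 5.23 V ≥ V_ov = 2.19 V, the device is in saturation.
I_D = ½ k_n V_ov² (1 + λ V_DS) = 0.5 × 3.104 × 2.19² × (1 + 0.059 × 5.23) = 9.74 mA.

Saturation; I_D = 9.74 mA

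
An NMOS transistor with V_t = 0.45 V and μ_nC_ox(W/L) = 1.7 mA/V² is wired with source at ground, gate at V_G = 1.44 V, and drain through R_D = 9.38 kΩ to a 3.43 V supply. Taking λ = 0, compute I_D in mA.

I_D = 0.341 mA

V_GS = V_G = 1.44 V, so V_ov = 1.44 − 0.45 = 0.99 V.
Assume saturation: I_D = ½ k_n V_ov² = 0.5 × 1.7 × 0.99² = 0.833 mA, giving V_DS = V_DD − I_D R_D = 3.43 − 0.833 × 9.38 = -4.38 V.
But -4.38 V < V_ov = 0.99 V, so the device is actually in triode.
In triode I_D = k_n[V_ov V_DS − ½ V_DS²] and I_D = (V_DD − V_DS)/R_D. Equating: 7.97 V_DS² − 16.79 V_DS + 3.43 = 0, giving V_DS = 0.229 V (the root below V_ov).
I_D = (3.43 − 0.229) / 9.38 = 0.341 mA.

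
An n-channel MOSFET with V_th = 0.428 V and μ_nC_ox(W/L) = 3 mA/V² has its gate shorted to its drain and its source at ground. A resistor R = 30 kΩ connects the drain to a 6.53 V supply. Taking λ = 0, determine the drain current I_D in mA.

With gate tied to drain, V_GS = V_DS ≥ V_GS − V_th, so the device is in saturation.
KCL at the drain: ½ k_n (V_GS − V_th)² = (V_DD − V_GS)/R.
Let x = V_GS − 0.428. Then 45 x² + x − 6.102 = 0, giving x = 0.357 V (positive root), so V_GS = 0.785 V.
I_D = (V_DD − V_GS)/R = (6.53 − 0.785) / 30 = 0.191 mA.

I_D = 0.191 mA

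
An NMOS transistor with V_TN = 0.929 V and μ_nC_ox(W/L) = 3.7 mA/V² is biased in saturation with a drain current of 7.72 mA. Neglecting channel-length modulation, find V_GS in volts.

In saturation I_D = ½ k_n (V_GS − V_TN)², so V_GS − V_TN = √(2 I_D / k_n) = √(2 × 7.72 / 3.7) = 2.04 V.
V_GS = 0.929 + 2.04 = 2.97 V.

V_GS = 2.97 V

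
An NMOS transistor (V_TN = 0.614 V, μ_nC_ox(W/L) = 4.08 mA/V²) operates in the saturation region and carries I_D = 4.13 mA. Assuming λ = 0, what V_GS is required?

In saturation I_D = ½ k_n (V_GS − V_TN)², so V_GS − V_TN = √(2 I_D / k_n) = √(2 × 4.13 / 4.08) = 1.42 V.
V_GS = 0.614 + 1.42 = 2.04 V.

V_GS = 2.04 V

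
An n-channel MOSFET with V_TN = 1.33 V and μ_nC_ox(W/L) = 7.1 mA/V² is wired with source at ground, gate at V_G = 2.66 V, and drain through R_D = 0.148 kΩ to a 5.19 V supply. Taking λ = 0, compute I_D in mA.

I_D = 6.28 mA

V_GS = V_G = 2.66 V, so V_ov = 2.66 − 1.33 = 1.33 V.
Assume saturation: I_D = ½ k_n V_ov² = 0.5 × 7.1 × 1.33² = 6.28 mA, giving V_DS = V_DD − I_D R_D = 5.19 − 6.28 × 0.148 = 4.26 V.
V_DS = 4.26 V ≥ V_ov = 1.33 V, confirming saturation.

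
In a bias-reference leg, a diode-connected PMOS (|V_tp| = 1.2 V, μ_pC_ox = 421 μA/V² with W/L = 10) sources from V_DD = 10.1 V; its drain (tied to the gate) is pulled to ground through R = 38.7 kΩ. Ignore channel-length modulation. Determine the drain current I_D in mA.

I_D = 0.222 mA

With gate tied to drain, V_SG = V_SD ≥ V_SG − |V_tp|, so the device is in saturation.
k_p = μ_pC_ox · (W/L) = 4.21 mA/V².
KCL at the drain: ½ k_p (V_SG − |V_tp|)² = (V_DD − V_SG)/R.
Let x = V_SG − 1.2. Then 81.5 x² + x − 8.9 = 0, giving x = 0.324 V (positive root), so V_SG = 1.52 V.
I_D = (V_DD − V_SG)/R = (10.1 − 1.52) / 38.7 = 0.222 mA.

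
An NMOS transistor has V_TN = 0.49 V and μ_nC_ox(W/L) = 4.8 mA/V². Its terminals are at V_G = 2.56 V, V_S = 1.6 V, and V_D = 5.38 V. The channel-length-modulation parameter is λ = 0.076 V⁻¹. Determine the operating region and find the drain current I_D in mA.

V_GS = V_G − V_S = 2.56 − 1.6 = 0.96 V; V_DS = V_D − V_S = 5.38 − 1.6 = 3.78 V.
V_ov = V_GS − V_TN = 0.96 − 0.49 = 0.47 V.
Since V_DS = 3.78 V ≥ V_ov = 0.47 V, the device is in saturation.
I_D = ½ k_n V_ov² (1 + λ V_DS) = 0.5 × 4.8 × 0.47² × (1 + 0.076 × 3.78) = 0.682 mA.

Saturation; I_D = 0.682 mA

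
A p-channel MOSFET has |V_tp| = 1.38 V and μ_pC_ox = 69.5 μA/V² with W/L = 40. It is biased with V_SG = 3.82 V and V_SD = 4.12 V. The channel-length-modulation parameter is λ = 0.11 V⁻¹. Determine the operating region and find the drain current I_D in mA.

k_p = μ_pC_ox · (W/L) = 2.78 mA/V².
V_ov = V_SG − |V_tp| = 3.82 − 1.38 = 2.44 V.
Since V_SD = 4.12 V ≥ V_ov = 2.44 V, the device is in saturation.
I_D = ½ k_p V_ov² (1 + λ V_SD) = 0.5 × 2.78 × 2.44² × (1 + 0.11 × 4.12) = 12 mA.

Saturation; I_D = 12.0 mA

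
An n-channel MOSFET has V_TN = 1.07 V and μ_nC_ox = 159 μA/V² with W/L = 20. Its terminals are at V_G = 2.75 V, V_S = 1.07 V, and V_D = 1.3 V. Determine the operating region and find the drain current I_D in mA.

V_GS = V_G − V_S = 2.75 − 1.07 = 1.68 V; V_DS = V_D − V_S = 1.3 − 1.07 = 0.23 V.
k_n = μ_nC_ox · (W/L) = 3.18 mA/V².
V_ov = V_GS − V_TN = 1.68 − 1.07 = 0.61 V.
Since V_DS = 0.23 V < V_ov = 0.61 V, the device is in the triode region.
I_D = k_n [V_ov · V_DS − ½ V_DS²] = 3.18 × [0.61 × 0.23 − 0.5 × 0.23²] = 0.362 mA.

Triode; I_D = 0.362 mA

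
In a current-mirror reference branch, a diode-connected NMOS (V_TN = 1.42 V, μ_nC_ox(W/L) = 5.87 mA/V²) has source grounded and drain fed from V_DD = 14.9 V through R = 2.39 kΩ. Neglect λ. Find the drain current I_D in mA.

With gate tied to drain, V_GS = V_DS ≥ V_GS − V_TN, so the device is in saturation.
KCL at the drain: ½ k_n (V_GS − V_TN)² = (V_DD − V_GS)/R.
Let x = V_GS − 1.42. Then 7.01 x² + x − 13.48 = 0, giving x = 1.32 V (positive root), so V_GS = 2.74 V.
I_D = (V_DD − V_GS)/R = (14.9 − 2.74) / 2.39 = 5.09 mA.

I_D = 5.09 mA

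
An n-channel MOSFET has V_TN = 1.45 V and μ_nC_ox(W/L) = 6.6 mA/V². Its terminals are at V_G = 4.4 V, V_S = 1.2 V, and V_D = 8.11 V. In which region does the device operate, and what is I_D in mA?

V_GS = V_G − V_S = 4.4 − 1.2 = 3.2 V; V_DS = V_D − V_S = 8.11 − 1.2 = 6.91 V.
V_ov = V_GS − V_TN = 3.2 − 1.45 = 1.75 V.
Since V_DS = 6.91 V ≥ V_ov = 1.75 V, the device is in saturation.
I_D = ½ k_n V_ov² = 0.5 × 6.6 × 1.75² = 10.1 mA.

Saturation; I_D = 10.1 mA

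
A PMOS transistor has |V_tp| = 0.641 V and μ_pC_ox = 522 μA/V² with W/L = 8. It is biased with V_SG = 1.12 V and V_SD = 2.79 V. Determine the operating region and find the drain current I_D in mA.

k_p = μ_pC_ox · (W/L) = 4.176 mA/V².
V_ov = V_SG − |V_tp| = 1.12 − 0.641 = 0.479 V.
Since V_SD = 2.79 V ≥ V_ov = 0.479 V, the device is in saturation.
I_D = ½ k_p V_ov² = 0.5 × 4.176 × 0.479² = 0.479 mA.

Saturation; I_D = 0.479 mA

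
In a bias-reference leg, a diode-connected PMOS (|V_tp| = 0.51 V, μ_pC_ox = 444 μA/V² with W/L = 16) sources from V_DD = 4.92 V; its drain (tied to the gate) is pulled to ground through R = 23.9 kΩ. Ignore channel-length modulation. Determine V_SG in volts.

With gate tied to drain, V_SG = V_SD ≥ V_SG − |V_tp|, so the device is in saturation.
k_p = μ_pC_ox · (W/L) = 7.104 mA/V².
KCL at the drain: ½ k_p (V_SG − |V_tp|)² = (V_DD − V_SG)/R.
Let x = V_SG − 0.51. Then 84.9 x² + x − 4.41 = 0, giving x = 0.222 V (positive root), so V_SG = 0.732 V.
I_D = (V_DD − V_SG)/R = (4.92 − 0.732) / 23.9 = 0.175 mA.

V_SG = 0.732 V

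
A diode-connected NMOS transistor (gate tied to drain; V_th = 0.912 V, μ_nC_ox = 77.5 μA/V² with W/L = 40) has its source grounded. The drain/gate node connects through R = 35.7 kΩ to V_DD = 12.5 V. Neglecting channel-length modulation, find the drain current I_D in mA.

I_D = 0.312 mA

With gate tied to drain, V_GS = V_DS ≥ V_GS − V_th, so the device is in saturation.
k_n = μ_nC_ox · (W/L) = 3.1 mA/V².
KCL at the drain: ½ k_n (V_GS − V_th)² = (V_DD − V_GS)/R.
Let x = V_GS − 0.912. Then 55.3 x² + x − 11.59 = 0, giving x = 0.449 V (positive root), so V_GS = 1.36 V.
I_D = (V_DD − V_GS)/R = (12.5 − 1.36) / 35.7 = 0.312 mA.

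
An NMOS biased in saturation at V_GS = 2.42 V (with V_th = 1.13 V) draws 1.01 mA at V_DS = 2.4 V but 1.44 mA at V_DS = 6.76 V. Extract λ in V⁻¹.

With V_GS fixed, I_D ∝ (1 + λ V_DS) in saturation, so I_D2/I_D1 = (1 + λ V_DS2)/(1 + λ V_DS1).
1.44/1.01 = 1.426 = (1 + 6.76 λ)/(1 + 2.4 λ).
Solving: λ (I_D1 V_DS2 − I_D2 V_DS1) = I_D2 − I_D1, so λ = (1.44 − 1.01) / (1.01 × 6.76 − 1.44 × 2.4) = 0.43 / 3.37 = 0.128 V⁻¹.

λ = 0.128 V⁻¹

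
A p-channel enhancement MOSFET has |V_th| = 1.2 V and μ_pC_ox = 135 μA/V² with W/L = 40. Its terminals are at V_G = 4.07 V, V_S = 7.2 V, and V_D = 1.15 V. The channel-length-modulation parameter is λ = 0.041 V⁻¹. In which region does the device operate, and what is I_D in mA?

V_SG = V_S − V_G = 7.2 − 4.07 = 3.13 V; V_SD = V_S − V_D = 7.2 − 1.15 = 6.05 V.
k_p = μ_pC_ox · (W/L) = 5.4 mA/V².
V_ov = V_SG − |V_th| = 3.13 − 1.2 = 1.93 V.
Since V_SD = 6.05 V ≥ V_ov = 1.93 V, the device is in saturation.
I_D = ½ k_p V_ov² (1 + λ V_SD) = 0.5 × 5.4 × 1.93² × (1 + 0.041 × 6.05) = 12.6 mA.

Saturation; I_D = 12.6 mA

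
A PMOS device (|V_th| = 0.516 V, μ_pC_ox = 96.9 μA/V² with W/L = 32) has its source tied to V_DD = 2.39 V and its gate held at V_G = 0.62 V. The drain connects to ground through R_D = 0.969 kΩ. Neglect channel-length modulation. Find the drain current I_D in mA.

V_SG = V_DD − V_G = 2.39 − 0.62 = 1.77 V, so V_ov = 1.77 − 0.516 = 1.25 V.
k_p = μ_pC_ox · (W/L) = 3.101 mA/V².
Assume saturation: I_D = ½ k_p V_ov² = 0.5 × 3.101 × 1.25² = 2.44 mA, giving V_SD = V_DD − I_D R_D = 2.39 − 2.44 × 0.969 = 0.0276 V.
But 0.0276 V < V_ov = 1.25 V, so the device is actually in triode.
In triode I_D = k_p[V_ov V_SD − ½ V_SD²] and I_D = (V_DD − V_SD)/R_D. Equating: 1.5 V_SD² − 4.768 V_SD + 2.39 = 0, giving V_SD = 0.624 V (the root below V_ov).
I_D = (2.39 − 0.624) / 0.969 = 1.82 mA.

I_D = 1.82 mA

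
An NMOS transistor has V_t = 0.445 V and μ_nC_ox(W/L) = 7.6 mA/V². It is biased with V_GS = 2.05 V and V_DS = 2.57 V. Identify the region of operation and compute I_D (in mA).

V_ov = V_GS − V_t = 2.05 − 0.445 = 1.6 V.
Since V_DS = 2.57 V ≥ V_ov = 1.6 V, the device is in saturation.
I_D = ½ k_n V_ov² = 0.5 × 7.6 × 1.6² = 9.79 mA.

Saturation; I_D = 9.79 mA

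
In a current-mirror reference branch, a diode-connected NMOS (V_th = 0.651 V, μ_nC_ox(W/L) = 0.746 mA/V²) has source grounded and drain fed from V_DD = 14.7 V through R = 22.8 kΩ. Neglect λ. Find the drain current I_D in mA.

With gate tied to drain, V_GS = V_DS ≥ V_GS − V_th, so the device is in saturation.
KCL at the drain: ½ k_n (V_GS − V_th)² = (V_DD − V_GS)/R.
Let x = V_GS − 0.651. Then 8.5 x² + x − 14.05 = 0, giving x = 1.23 V (positive root), so V_GS = 1.88 V.
I_D = (V_DD − V_GS)/R = (14.7 − 1.88) / 22.8 = 0.562 mA.

I_D = 0.562 mA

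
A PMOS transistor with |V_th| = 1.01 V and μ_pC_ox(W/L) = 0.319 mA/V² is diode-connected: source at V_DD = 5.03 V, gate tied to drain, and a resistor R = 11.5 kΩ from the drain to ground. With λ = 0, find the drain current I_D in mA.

I_D = 0.242 mA

With gate tied to drain, V_SG = V_SD ≥ V_SG − |V_th|, so the device is in saturation.
KCL at the drain: ½ k_p (V_SG − |V_th|)² = (V_DD − V_SG)/R.
Let x = V_SG − 1.01. Then 1.83 x² + x − 4.02 = 0, giving x = 1.23 V (positive root), so V_SG = 2.24 V.
I_D = (V_DD − V_SG)/R = (5.03 − 2.24) / 11.5 = 0.242 mA.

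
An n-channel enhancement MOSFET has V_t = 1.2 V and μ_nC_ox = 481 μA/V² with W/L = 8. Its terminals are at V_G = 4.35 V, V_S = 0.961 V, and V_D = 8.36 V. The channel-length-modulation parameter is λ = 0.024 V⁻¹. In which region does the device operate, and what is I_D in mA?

Saturation; I_D = 10.9 mA

V_GS = V_G − V_S = 4.35 − 0.961 = 3.39 V; V_DS = V_D − V_S = 8.36 − 0.961 = 7.4 V.
k_n = μ_nC_ox · (W/L) = 3.848 mA/V².
V_ov = V_GS − V_t = 3.39 − 1.2 = 2.19 V.
Since V_DS = 7.4 V ≥ V_ov = 2.19 V, the device is in saturation.
I_D = ½ k_n V_ov² (1 + λ V_DS) = 0.5 × 3.848 × 2.19² × (1 + 0.024 × 7.4) = 10.9 mA.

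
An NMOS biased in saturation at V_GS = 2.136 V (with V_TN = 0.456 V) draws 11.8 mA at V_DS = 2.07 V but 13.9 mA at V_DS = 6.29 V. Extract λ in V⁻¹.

With V_GS fixed, I_D ∝ (1 + λ V_DS) in saturation, so I_D2/I_D1 = (1 + λ V_DS2)/(1 + λ V_DS1).
13.9/11.8 = 1.178 = (1 + 6.29 λ)/(1 + 2.07 λ).
Solving: λ (I_D1 V_DS2 − I_D2 V_DS1) = I_D2 − I_D1, so λ = (13.9 − 11.8) / (11.8 × 6.29 − 13.9 × 2.07) = 2.1 / 45.4 = 0.0462 V⁻¹.

λ = 0.0462 V⁻¹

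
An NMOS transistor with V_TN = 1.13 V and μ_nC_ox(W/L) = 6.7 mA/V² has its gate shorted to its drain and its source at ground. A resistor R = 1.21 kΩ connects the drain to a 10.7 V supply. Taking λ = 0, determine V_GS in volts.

V_GS = 2.55 V

With gate tied to drain, V_GS = V_DS ≥ V_GS − V_TN, so the device is in saturation.
KCL at the drain: ½ k_n (V_GS − V_TN)² = (V_DD − V_GS)/R.
Let x = V_GS − 1.13. Then 4.05 x² + x − 9.57 = 0, giving x = 1.42 V (positive root), so V_GS = 2.55 V.
I_D = (V_DD − V_GS)/R = (10.7 − 2.55) / 1.21 = 6.74 mA.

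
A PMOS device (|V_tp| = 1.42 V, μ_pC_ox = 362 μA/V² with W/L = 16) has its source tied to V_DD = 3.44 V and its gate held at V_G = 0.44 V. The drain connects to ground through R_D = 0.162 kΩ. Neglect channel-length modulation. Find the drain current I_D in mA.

I_D = 7.23 mA

V_SG = V_DD − V_G = 3.44 − 0.44 = 3 V, so V_ov = 3 − 1.42 = 1.58 V.
k_p = μ_pC_ox · (W/L) = 5.792 mA/V².
Assume saturation: I_D = ½ k_p V_ov² = 0.5 × 5.792 × 1.58² = 7.23 mA, giving V_SD = V_DD − I_D R_D = 3.44 − 7.23 × 0.162 = 2.27 V.
V_SD = 2.27 V ≥ V_ov = 1.58 V, confirming saturation.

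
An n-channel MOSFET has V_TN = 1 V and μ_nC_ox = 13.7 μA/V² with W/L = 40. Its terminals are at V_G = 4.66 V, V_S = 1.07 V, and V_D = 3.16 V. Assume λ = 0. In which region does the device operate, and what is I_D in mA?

Triode; I_D = 1.77 mA

V_GS = V_G − V_S = 4.66 − 1.07 = 3.59 V; V_DS = V_D − V_S = 3.16 − 1.07 = 2.09 V.
k_n = μ_nC_ox · (W/L) = 0.548 mA/V².
V_ov = V_GS − V_TN = 3.59 − 1 = 2.59 V.
Since V_DS = 2.09 V < V_ov = 2.59 V, the device is in the triode region.
I_D = k_n [V_ov · V_DS − ½ V_DS²] = 0.548 × [2.59 × 2.09 − 0.5 × 2.09²] = 1.77 mA.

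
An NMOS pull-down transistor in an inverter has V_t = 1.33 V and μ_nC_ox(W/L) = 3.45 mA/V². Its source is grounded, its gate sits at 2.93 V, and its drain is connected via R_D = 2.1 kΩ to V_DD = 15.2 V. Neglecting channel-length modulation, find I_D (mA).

V_GS = V_G = 2.93 V, so V_ov = 2.93 − 1.33 = 1.6 V.
Assume saturation: I_D = ½ k_n V_ov² = 0.5 × 3.45 × 1.6² = 4.42 mA, giving V_DS = V_DD − I_D R_D = 15.2 − 4.42 × 2.1 = 5.93 V.
V_DS = 5.93 V ≥ V_ov = 1.6 V, confirming saturation.

I_D = 4.42 mA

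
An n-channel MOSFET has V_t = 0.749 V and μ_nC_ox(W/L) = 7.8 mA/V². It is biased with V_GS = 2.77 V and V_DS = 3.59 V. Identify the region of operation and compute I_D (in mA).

V_ov = V_GS − V_t = 2.77 − 0.749 = 2.02 V.
Since V_DS = 3.59 V ≥ V_ov = 2.02 V, the device is in saturation.
I_D = ½ k_n V_ov² = 0.5 × 7.8 × 2.02² = 15.9 mA.

Saturation; I_D = 15.9 mA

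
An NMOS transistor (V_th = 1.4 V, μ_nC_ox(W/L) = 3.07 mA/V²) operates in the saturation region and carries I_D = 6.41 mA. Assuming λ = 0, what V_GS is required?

In saturation I_D = ½ k_n (V_GS − V_th)², so V_GS − V_th = √(2 I_D / k_n) = √(2 × 6.41 / 3.07) = 2.04 V.
V_GS = 1.4 + 2.04 = 3.44 V.

V_GS = 3.44 V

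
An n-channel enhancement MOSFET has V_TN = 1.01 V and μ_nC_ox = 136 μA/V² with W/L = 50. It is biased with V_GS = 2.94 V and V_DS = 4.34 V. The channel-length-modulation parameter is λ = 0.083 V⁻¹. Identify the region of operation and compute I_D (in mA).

k_n = μ_nC_ox · (W/L) = 6.8 mA/V².
V_ov = V_GS − V_TN = 2.94 − 1.01 = 1.93 V.
Since V_DS = 4.34 V ≥ V_ov = 1.93 V, the device is in saturation.
I_D = ½ k_n V_ov² (1 + λ V_DS) = 0.5 × 6.8 × 1.93² × (1 + 0.083 × 4.34) = 17.2 mA.

Saturation; I_D = 17.2 mA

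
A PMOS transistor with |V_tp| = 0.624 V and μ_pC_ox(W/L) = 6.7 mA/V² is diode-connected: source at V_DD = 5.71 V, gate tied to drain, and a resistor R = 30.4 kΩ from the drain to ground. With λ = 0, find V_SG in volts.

With gate tied to drain, V_SG = V_SD ≥ V_SG − |V_tp|, so the device is in saturation.
KCL at the drain: ½ k_p (V_SG − |V_tp|)² = (V_DD − V_SG)/R.
Let x = V_SG − 0.624. Then 102 x² + x − 5.086 = 0, giving x = 0.219 V (positive root), so V_SG = 0.843 V.
I_D = (V_DD − V_SG)/R = (5.71 − 0.843) / 30.4 = 0.16 mA.

V_SG = 0.843 V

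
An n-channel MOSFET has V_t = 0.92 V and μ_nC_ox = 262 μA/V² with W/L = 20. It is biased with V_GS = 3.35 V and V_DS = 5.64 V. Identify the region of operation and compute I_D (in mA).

k_n = μ_nC_ox · (W/L) = 5.24 mA/V².
V_ov = V_GS − V_t = 3.35 − 0.92 = 2.43 V.
Since V_DS = 5.64 V ≥ V_ov = 2.43 V, the device is in saturation.
I_D = ½ k_n V_ov² = 0.5 × 5.24 × 2.43² = 15.5 mA.

Saturation; I_D = 15.5 mA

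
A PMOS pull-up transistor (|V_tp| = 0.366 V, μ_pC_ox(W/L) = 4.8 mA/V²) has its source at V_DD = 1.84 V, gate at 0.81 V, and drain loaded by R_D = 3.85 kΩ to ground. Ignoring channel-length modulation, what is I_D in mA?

V_SG = V_DD − V_G = 1.84 − 0.81 = 1.03 V, so V_ov = 1.03 − 0.366 = 0.664 V.
Assume saturation: I_D = ½ k_p V_ov² = 0.5 × 4.8 × 0.664² = 1.06 mA, giving V_SD = V_DD − I_D R_D = 1.84 − 1.06 × 3.85 = -2.23 V.
But -2.23 V < V_ov = 0.664 V, so the device is actually in triode.
In triode I_D = k_p[V_ov V_SD − ½ V_SD²] and I_D = (V_DD − V_SD)/R_D. Equating: 9.24 V_SD² − 13.27 V_SD + 1.84 = 0, giving V_SD = 0.155 V (the root below V_ov).
I_D = (1.84 − 0.155) / 3.85 = 0.438 mA.

I_D = 0.438 mA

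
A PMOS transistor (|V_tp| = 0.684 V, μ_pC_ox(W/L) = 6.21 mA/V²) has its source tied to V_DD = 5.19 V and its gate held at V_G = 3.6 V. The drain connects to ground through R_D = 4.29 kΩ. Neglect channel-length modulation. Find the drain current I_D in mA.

V_SG = V_DD − V_G = 5.19 − 3.6 = 1.59 V, so V_ov = 1.59 − 0.684 = 0.906 V.
Assume saturation: I_D = ½ k_p V_ov² = 0.5 × 6.21 × 0.906² = 2.55 mA, giving V_SD = V_DD − I_D R_D = 5.19 − 2.55 × 4.29 = -5.74 V.
But -5.74 V < V_ov = 0.906 V, so the device is actually in triode.
In triode I_D = k_p[V_ov V_SD − ½ V_SD²] and I_D = (V_DD − V_SD)/R_D. Equating: 13.3 V_SD² − 25.14 V_SD + 5.19 = 0, giving V_SD = 0.236 V (the root below V_ov).
I_D = (5.19 − 0.236) / 4.29 = 1.15 mA.

I_D = 1.15 mA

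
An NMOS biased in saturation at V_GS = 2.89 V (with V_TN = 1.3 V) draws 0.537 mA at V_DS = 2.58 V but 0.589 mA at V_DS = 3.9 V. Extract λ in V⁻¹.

λ = 0.0905 V⁻¹

With V_GS fixed, I_D ∝ (1 + λ V_DS) in saturation, so I_D2/I_D1 = (1 + λ V_DS2)/(1 + λ V_DS1).
0.589/0.537 = 1.097 = (1 + 3.9 λ)/(1 + 2.58 λ).
Solving: λ (I_D1 V_DS2 − I_D2 V_DS1) = I_D2 − I_D1, so λ = (0.589 − 0.537) / (0.537 × 3.9 − 0.589 × 2.58) = 0.052 / 0.575 = 0.0905 V⁻¹.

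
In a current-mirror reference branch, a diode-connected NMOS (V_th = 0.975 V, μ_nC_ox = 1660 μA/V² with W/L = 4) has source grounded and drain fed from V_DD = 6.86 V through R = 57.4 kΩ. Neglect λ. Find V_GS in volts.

V_GS = 1.15 V

With gate tied to drain, V_GS = V_DS ≥ V_GS − V_th, so the device is in saturation.
k_n = μ_nC_ox · (W/L) = 6.64 mA/V².
KCL at the drain: ½ k_n (V_GS − V_th)² = (V_DD − V_GS)/R.
Let x = V_GS − 0.975. Then 191 x² + x − 5.885 = 0, giving x = 0.173 V (positive root), so V_GS = 1.15 V.
I_D = (V_DD − V_GS)/R = (6.86 − 1.15) / 57.4 = 0.0995 mA.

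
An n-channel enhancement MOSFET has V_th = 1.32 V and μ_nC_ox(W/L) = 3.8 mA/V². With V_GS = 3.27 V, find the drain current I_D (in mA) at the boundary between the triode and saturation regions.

At the boundary V_DS = V_ov = V_GS − V_th = 3.27 − 1.32 = 1.95 V.
I_D = ½ k_n V_ov² = 0.5 × 3.8 × 1.95² = 7.22 mA.

I_D = 7.22 mA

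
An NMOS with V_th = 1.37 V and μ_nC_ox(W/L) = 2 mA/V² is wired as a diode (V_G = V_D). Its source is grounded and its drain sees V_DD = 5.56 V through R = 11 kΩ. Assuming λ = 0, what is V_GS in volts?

With gate tied to drain, V_GS = V_DS ≥ V_GS − V_th, so the device is in saturation.
KCL at the drain: ½ k_n (V_GS − V_th)² = (V_DD − V_GS)/R.
Let x = V_GS − 1.37. Then 11 x² + x − 4.19 = 0, giving x = 0.573 V (positive root), so V_GS = 1.94 V.
I_D = (V_DD − V_GS)/R = (5.56 − 1.94) / 11 = 0.329 mA.

V_GS = 1.94 V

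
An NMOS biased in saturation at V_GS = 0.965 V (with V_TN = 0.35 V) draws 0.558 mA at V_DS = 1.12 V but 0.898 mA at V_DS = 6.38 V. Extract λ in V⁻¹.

With V_GS fixed, I_D ∝ (1 + λ V_DS) in saturation, so I_D2/I_D1 = (1 + λ V_DS2)/(1 + λ V_DS1).
0.898/0.558 = 1.609 = (1 + 6.38 λ)/(1 + 1.12 λ).
Solving: λ (I_D1 V_DS2 − I_D2 V_DS1) = I_D2 − I_D1, so λ = (0.898 − 0.558) / (0.558 × 6.38 − 0.898 × 1.12) = 0.34 / 2.55 = 0.133 V⁻¹.

λ = 0.133 V⁻¹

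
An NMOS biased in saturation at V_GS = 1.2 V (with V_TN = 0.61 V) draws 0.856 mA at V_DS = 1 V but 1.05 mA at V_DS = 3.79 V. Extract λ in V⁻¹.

With V_GS fixed, I_D ∝ (1 + λ V_DS) in saturation, so I_D2/I_D1 = (1 + λ V_DS2)/(1 + λ V_DS1).
1.05/0.856 = 1.227 = (1 + 3.79 λ)/(1 + 1 λ).
Solving: λ (I_D1 V_DS2 − I_D2 V_DS1) = I_D2 − I_D1, so λ = (1.05 − 0.856) / (0.856 × 3.79 − 1.05 × 1) = 0.194 / 2.19 = 0.0884 V⁻¹.

λ = 0.0884 V⁻¹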